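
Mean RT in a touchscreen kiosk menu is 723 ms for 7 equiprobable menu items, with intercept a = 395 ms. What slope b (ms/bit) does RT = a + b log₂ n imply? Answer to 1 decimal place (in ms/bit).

b = (723 − 395) / log₂(7) = 328 / 2.8074 = 116.836 ms/bit.

116.8 ms/bit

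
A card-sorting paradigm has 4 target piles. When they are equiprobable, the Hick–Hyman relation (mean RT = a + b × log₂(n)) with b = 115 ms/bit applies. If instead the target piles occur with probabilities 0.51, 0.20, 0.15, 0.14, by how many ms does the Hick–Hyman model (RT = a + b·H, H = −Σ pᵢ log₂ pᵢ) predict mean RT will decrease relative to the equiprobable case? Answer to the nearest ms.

The RT saving is b·ΔH. Equiprobable H₀ = log₂(4) = 2.0000 bits; with the given probabilities H = 1.7675 bits.
b·(H₀ − H) = 115 × (2.0000 − 1.7675) = 26.74 ms.

27 ms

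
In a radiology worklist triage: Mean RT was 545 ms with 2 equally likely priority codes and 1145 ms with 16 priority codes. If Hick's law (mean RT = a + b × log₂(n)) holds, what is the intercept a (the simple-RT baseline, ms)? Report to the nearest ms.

345 ms

Slope: b = (1145 − 545) / (log₂ 16 − log₂ 2) = 600/3.0000 = 200 ms/bit.
Intercept: a = 545 − 200·log₂(2) = 345.000 ms.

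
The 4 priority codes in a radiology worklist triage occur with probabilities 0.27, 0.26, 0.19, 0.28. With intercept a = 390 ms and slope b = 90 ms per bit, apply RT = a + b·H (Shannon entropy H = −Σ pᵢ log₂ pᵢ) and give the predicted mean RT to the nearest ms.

569 ms

Entropy contributions −pᵢ log₂ pᵢ: 0.5100, 0.5053, 0.4552, 0.5142; sum H = 1.9848 bits.
RT = a + bH = 390 + 90·1.9848 = 568.63 ms.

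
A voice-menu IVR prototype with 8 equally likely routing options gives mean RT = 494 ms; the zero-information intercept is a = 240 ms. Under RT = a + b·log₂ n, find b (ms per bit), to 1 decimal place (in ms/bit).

84.7 ms/bit

8 alternatives carry log₂ 8 = 3 bits; the choice cost is 494 − 240 = 254 ms, so b = 254/3 = 84.667 ms/bit.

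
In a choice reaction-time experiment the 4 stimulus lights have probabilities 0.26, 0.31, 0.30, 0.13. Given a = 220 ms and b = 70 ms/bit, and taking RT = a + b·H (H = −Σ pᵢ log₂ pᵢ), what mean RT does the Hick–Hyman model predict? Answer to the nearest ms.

H = 0.26·log₂(1/0.26) + 0.31·log₂(1/0.31) + 0.30·log₂(1/0.30) + 0.13·log₂(1/0.13) = 1.9328 bits.
RT = 220 + 70 × 1.9328 = 355.30 ms.

355 ms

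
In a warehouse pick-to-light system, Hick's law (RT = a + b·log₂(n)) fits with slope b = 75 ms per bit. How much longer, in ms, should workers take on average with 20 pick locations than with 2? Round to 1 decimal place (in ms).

Only the slope matters, since a is common to both: ΔRT = b·log₂(n₂/n₁).
log₂(20) − log₂(2) = 4.3219 − 1 = 3.3219.
ΔRT = 75 × 3.3219 = 249.145 ms.

249.1 ms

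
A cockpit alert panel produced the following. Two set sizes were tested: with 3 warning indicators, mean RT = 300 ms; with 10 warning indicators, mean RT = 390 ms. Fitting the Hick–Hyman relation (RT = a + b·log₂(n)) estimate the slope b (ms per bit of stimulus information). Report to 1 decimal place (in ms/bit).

The slope on a log₂ axis is (390 − 300) / (3.3219 − 1.5850) = 51.814 ms/bit.

51.8 ms/bit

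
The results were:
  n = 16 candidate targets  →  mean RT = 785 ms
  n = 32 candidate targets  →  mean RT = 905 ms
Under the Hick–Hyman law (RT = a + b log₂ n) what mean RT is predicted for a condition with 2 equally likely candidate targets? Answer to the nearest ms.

425 ms

RT is linear in log₂ n, so two points fix the line:
  b = (905 − 785) / (log₂ 32 − log₂ 16) = 120 / (5 − 4) = 120 ms/bit
  a = 785 − 120 × 4 = 305 ms
Then RT(2) = 305 + 120 × log₂ 2 = 305 + 120 × 1 ≈ 425.000 ms.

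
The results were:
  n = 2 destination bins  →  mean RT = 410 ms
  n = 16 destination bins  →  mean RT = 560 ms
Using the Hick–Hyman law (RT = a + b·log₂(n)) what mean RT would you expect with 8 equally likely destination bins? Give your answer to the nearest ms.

With log₂ n on the abscissa the relation is linear; from the two conditions:
  b = (560 − 410) / (log₂ 16 − log₂ 2) = 150 / (4 − 1) = 50 ms/bit
  a = 410 − 50 × 1 = 360 ms
Then RT(8) = 360 + 50 × log₂ 8 = 360 + 50 × 3 ≈ 510.000 ms.

510 ms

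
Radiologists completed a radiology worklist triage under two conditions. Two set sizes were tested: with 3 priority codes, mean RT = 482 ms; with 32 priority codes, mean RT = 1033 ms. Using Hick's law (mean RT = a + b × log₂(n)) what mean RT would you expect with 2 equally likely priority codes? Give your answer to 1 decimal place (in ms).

Solve the two-equation system in a and b:
  b = (1033 − 482) / (log₂ 32 − log₂ 3) = 551 / (5 − 1.5850) = 161.345 ms/bit
  a = 482 − 161.345 × 1.5850 = 226.274 ms
Then RT(2) = 226.274 + 161.345 × log₂ 2 = 226.274 + 161.345 × 1 ≈ 387.619 ms.

387.6 ms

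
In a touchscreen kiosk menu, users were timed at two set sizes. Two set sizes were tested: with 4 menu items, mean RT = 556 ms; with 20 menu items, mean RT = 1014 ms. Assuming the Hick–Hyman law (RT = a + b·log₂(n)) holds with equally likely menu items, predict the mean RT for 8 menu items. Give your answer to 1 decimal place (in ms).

753.2 ms

With log₂ n on the abscissa the relation is linear; from the two conditions:
  b = (1014 − 556) / (log₂ 20 − log₂ 4) = 458 / (4.3219 − 2) = 197.250 ms/bit
  a = 556 − 197.250 × 2 = 161.500 ms
Then RT(8) = 161.500 + 197.250 × log₂ 8 = 161.500 + 197.250 × 3 ≈ 753.250 ms.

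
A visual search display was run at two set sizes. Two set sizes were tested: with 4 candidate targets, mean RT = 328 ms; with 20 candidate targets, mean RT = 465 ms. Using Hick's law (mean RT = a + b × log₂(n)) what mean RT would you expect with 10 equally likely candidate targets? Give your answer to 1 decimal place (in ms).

Solve the two-equation system in a and b:
  b = (465 − 328) / (log₂ 20 − log₂ 4) = 137 / (4.3219 − 2) = 59.003 ms/bit
  a = 328 − 59.003 × 2 = 209.995 ms
Then RT(10) = 209.995 + 59.003 × log₂ 10 = 209.995 + 59.003 × 3.3219 ≈ 405.997 ms.

406.0 ms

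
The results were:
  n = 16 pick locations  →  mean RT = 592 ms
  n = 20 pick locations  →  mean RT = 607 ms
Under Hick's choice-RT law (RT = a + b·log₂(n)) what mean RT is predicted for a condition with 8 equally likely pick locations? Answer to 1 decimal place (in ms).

RT is linear in log₂ n, so two points fix the line:
  b = (607 − 592) / (log₂ 20 − log₂ 16) = 15 / (4.3219 − 4) = 46.594 ms/bit
  a = 592 − 46.594 × 4 = 405.623 ms
Then RT(8) = 405.623 + 46.594 × log₂ 8 = 405.623 + 46.594 × 3 ≈ 545.406 ms.

545.4 ms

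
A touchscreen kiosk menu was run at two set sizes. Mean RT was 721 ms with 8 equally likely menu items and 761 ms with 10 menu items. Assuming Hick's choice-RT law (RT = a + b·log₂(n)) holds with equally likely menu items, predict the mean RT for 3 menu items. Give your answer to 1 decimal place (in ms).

RT is linear in log₂ n, so two points fix the line:
  b = (761 − 721) / (log₂ 10 − log₂ 8) = 40 / (3.3219 − 3) = 124.251 ms/bit
  a = 721 − 124.251 × 3 = 348.246 ms
Then RT(3) = 348.246 + 124.251 × log₂ 3 = 348.246 + 124.251 × 1.5850 ≈ 545.180 ms.

545.2 ms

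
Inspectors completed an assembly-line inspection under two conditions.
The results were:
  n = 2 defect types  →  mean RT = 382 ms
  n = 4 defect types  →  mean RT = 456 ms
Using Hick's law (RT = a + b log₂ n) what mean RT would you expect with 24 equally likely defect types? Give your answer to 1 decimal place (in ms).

647.3 ms

With log₂ n on the abscissa the relation is linear; from the two conditions:
  b = (456 − 382) / (log₂ 4 − log₂ 2) = 74 / (2 − 1) = 74.000 ms/bit
  a = 382 − 74.000 × 1 = 308.000 ms
Then RT(24) = 308.000 + 74.000 × log₂ 24 = 308.000 + 74.000 × 4.5850 ≈ 647.287 ms.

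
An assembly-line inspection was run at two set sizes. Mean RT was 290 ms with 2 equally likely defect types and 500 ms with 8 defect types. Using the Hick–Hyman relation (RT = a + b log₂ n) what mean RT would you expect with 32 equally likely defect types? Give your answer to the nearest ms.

RT is linear in log₂ n, so two points fix the line:
  b = (500 − 290) / (log₂ 8 − log₂ 2) = 210 / (3 − 1) = 105 ms/bit
  a = 290 − 105 × 1 = 185 ms
Then RT(32) = 185 + 105 × log₂ 32 = 185 + 105 × 5 ≈ 710.000 ms.

710 ms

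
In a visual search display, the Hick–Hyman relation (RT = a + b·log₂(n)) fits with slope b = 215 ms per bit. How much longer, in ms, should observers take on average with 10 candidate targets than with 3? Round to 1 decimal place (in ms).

373.4 ms

The intercept a cancels: ΔRT = b·(log₂ n₂ − log₂ n₁) = b·log₂(n₂/n₁).
log₂(10) − log₂(3) = 3.3219 − 1.5850 = 1.7370.
ΔRT = 215 × 1.7370 = 373.448 ms.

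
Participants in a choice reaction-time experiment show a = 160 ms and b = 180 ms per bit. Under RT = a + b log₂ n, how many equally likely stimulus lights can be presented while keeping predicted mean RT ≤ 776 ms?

10

Set 160 + 180·log₂ n ≤ 776 → log₂ n ≤ (776 − 160)/180 = 3.4222.
So n ≤ 2^3.4222 = 10.720; the largest integer n is 10.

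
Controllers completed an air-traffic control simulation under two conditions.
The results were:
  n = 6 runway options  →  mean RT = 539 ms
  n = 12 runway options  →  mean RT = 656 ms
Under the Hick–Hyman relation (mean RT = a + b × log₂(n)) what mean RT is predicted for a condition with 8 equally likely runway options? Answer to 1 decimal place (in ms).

RT is linear in log₂ n, so two points fix the line:
  b = (656 − 539) / (log₂ 12 − log₂ 6) = 117 / (3.5850 − 2.5850) = 117.000 ms/bit
  a = 539 − 117.000 × 2.5850 = 236.559 ms
Then RT(8) = 236.559 + 117.000 × log₂ 8 = 236.559 + 117.000 × 3 ≈ 587.559 ms.

587.6 ms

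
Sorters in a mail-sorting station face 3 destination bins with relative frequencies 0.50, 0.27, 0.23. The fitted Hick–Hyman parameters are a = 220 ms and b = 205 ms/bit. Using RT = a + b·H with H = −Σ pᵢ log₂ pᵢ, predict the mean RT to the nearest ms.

527 ms

Entropy contributions −pᵢ log₂ pᵢ: 0.5000, 0.5100, 0.4877; sum H = 1.4977 bits.
RT = a + bH = 220 + 205·1.4977 = 527.03 ms.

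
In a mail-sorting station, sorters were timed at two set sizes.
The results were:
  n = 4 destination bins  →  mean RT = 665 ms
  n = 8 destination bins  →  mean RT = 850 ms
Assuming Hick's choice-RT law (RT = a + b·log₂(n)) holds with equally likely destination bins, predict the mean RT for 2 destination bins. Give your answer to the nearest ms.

Fit slope and intercept:
  b = (850 − 665) / (log₂ 8 − log₂ 4) = 185 / (3 − 2) = 185 ms/bit
  a = 665 − 185 × 2 = 295 ms
Then RT(2) = 295 + 185 × log₂ 2 = 295 + 185 × 1 ≈ 480.000 ms.

480 ms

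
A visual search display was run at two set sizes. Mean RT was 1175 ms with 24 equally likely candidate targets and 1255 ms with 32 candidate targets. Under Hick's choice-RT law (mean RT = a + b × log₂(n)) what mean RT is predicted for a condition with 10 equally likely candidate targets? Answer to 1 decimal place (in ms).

931.5 ms

Solve the two-equation system in a and b:
  b = (1255 − 1175) / (log₂ 32 − log₂ 24) = 80 / (5 − 4.5850) = 192.754 ms/bit
  a = 1175 − 192.754 × 4.5850 = 291.232 ms
Then RT(10) = 291.232 + 192.754 × log₂ 10 = 291.232 + 192.754 × 3.3219 ≈ 931.545 ms.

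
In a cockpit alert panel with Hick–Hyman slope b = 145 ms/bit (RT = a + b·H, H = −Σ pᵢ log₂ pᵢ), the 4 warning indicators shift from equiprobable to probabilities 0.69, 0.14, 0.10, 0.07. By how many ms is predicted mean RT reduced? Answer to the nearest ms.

The RT saving is b·ΔH. Equiprobable H₀ = log₂(4) = 2.0000 bits; with the given probabilities H = 1.3672 bits.
b·(H₀ − H) = 145 × (2.0000 − 1.3672) = 91.75 ms.

92 ms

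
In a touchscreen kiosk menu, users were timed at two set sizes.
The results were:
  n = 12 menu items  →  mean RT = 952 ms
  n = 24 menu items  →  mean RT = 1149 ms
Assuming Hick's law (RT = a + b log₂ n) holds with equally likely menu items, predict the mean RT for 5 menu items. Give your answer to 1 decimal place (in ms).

With log₂ n on the abscissa the relation is linear; from the two conditions:
  b = (1149 − 952) / (log₂ 24 − log₂ 12) = 197 / (4.5850 − 3.5850) = 197.000 ms/bit
  a = 952 − 197.000 × 3.5850 = 245.762 ms
Then RT(5) = 245.762 + 197.000 × log₂ 5 = 245.762 + 197.000 × 2.3219 ≈ 703.182 ms.

703.2 ms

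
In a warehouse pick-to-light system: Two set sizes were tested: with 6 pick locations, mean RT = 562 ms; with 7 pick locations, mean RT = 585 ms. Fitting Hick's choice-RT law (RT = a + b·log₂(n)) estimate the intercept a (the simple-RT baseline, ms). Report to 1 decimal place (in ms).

294.7 ms

Slope: b = (585 − 562) / (log₂ 7 − log₂ 6) = 23/0.2224 = 103.421 ms/bit.
Intercept: a = 562 − 103.421·log₂(6) = 294.661 ms.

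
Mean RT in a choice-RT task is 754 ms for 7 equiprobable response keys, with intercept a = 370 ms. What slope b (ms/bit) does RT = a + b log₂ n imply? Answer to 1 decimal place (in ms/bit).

136.8 ms/bit

b = (754 − 370) / log₂(7) = 384 / 2.8074 = 136.784 ms/bit.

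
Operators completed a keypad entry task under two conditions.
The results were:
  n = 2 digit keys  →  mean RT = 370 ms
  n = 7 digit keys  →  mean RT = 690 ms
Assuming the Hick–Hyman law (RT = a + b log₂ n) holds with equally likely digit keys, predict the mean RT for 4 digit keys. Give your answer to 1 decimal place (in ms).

547.1 ms

With log₂ n on the abscissa the relation is linear; from the two conditions:
  b = (690 − 370) / (log₂ 7 − log₂ 2) = 320 / (2.8074 − 1) = 177.054 ms/bit
  a = 370 − 177.054 × 1 = 192.946 ms
Then RT(4) = 192.946 + 177.054 × log₂ 4 = 192.946 + 177.054 × 2 ≈ 547.054 ms.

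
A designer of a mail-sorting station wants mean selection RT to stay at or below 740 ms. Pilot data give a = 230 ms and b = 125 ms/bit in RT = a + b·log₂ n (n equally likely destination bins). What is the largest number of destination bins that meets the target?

16

125·log₂ n ≤ 740 − 230 = 510, giving log₂ n ≤ 4.0800 and n ≤ 16.912. The largest whole number is 16.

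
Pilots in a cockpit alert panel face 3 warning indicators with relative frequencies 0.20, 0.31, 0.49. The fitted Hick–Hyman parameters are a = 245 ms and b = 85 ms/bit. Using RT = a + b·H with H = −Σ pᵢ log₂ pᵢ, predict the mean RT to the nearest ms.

Entropy contributions −pᵢ log₂ pᵢ: 0.4644, 0.5238, 0.5043; sum H = 1.4925 bits.
RT = a + bH = 245 + 85·1.4925 = 371.86 ms.

372 ms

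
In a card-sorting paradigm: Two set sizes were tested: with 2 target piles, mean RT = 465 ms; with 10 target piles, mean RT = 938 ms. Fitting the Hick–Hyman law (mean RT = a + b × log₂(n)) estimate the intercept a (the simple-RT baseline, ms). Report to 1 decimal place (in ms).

The slope on a log₂ axis is (938 − 465) / (3.3219 − 1) = 203.710 ms/bit.
Intercept: a = 465 − 203.710·log₂(2) = 261.290 ms.

261.3 ms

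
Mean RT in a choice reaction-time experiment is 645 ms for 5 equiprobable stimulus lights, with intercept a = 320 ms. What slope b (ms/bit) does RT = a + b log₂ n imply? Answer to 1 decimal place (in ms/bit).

log₂(5) = 2.3219 bits.
b = (RT − a)/log₂ n = (645 − 320) / 2.3219 = 139.970 ms/bit.

140.0 ms/bit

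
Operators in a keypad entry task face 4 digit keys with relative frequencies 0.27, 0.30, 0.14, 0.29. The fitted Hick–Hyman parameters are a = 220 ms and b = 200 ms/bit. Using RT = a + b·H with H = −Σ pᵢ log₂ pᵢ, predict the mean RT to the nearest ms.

609 ms

Entropy contributions −pᵢ log₂ pᵢ: 0.5100, 0.5211, 0.3971, 0.5179; sum H = 1.9461 bits.
RT = a + bH = 220 + 200·1.9461 = 609.23 ms.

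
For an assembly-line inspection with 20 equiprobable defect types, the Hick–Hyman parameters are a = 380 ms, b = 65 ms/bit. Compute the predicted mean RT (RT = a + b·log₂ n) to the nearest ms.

log₂(20) = 4.3219 bits, so RT = 380 + 65 × 4.3219 ≈ 660.925 ms.

661 ms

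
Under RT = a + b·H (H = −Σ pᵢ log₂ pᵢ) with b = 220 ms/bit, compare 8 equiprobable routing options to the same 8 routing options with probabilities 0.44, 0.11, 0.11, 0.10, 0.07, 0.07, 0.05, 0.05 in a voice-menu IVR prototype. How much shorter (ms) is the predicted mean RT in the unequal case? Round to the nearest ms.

105 ms

The RT saving is b·ΔH. Equiprobable H₀ = log₂(8) = 3.0000 bits; with the given probabilities H = 2.5232 bits.
b·(H₀ − H) = 220 × (3.0000 − 2.5232) = 104.89 ms.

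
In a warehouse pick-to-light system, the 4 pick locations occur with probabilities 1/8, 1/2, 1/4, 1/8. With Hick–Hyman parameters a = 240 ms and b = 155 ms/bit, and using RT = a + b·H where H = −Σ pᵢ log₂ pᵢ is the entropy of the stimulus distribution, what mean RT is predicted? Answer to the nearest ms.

511 ms

Each term −pᵢ log₂ pᵢ: 0.125·3 + 0.5·1 + 0.25·2 + 0.125·3; summed, H = 1.750 bits.
Mean RT = a + bH = 240 + 155·1.750 = 511.25 ms.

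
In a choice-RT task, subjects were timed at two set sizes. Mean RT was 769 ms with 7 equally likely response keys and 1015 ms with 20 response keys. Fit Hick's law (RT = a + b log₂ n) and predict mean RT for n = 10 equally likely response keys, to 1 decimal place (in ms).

852.6 ms

RT is linear in log₂ n, so two points fix the line:
  b = (1015 − 769) / (log₂ 20 − log₂ 7) = 246 / (4.3219 − 2.8074) = 162.422 ms/bit
  a = 769 − 162.422 × 2.8074 = 313.024 ms
Then RT(10) = 313.024 + 162.422 × log₂ 10 = 313.024 + 162.422 × 3.3219 ≈ 852.578 ms.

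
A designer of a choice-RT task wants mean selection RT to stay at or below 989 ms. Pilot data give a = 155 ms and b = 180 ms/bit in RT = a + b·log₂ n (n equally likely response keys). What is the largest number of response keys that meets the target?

180·log₂ n ≤ 989 − 155 = 834, giving log₂ n ≤ 4.6333 and n ≤ 24.818. The largest whole number is 24.

24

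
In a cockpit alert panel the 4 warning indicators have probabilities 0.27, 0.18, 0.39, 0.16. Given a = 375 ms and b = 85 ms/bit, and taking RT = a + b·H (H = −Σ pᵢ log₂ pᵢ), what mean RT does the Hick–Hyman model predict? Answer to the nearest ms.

537 ms

Entropy contributions −pᵢ log₂ pᵢ: 0.5100, 0.4453, 0.5298, 0.4230; sum H = 1.9081 bits.
RT = a + bH = 375 + 85·1.9081 = 537.19 ms.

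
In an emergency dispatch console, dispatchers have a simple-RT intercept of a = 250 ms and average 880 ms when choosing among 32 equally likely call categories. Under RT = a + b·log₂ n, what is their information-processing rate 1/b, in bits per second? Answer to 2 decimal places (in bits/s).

b = (880 − 250)/log₂ 32 = 630/5 = 126.000 ms per bit = 0.12600 s/bit; the reciprocal is 7.937 bits/s.

7.94 bits/s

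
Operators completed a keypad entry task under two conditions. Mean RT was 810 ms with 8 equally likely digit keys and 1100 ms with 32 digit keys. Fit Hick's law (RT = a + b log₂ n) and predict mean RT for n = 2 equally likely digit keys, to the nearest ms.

Solve the two-equation system in a and b:
  b = (1100 − 810) / (log₂ 32 − log₂ 8) = 290 / (5 − 3) = 145 ms/bit
  a = 810 − 145 × 3 = 375 ms
Then RT(2) = 375 + 145 × log₂ 2 = 375 + 145 × 1 ≈ 520.000 ms.

520 ms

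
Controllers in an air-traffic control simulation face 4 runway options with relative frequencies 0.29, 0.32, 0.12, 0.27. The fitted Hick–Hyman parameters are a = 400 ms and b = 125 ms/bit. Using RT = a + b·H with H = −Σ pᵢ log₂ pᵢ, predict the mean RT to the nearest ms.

640 ms

Entropy contributions −pᵢ log₂ pᵢ: 0.5179, 0.5260, 0.3671, 0.5100; sum H = 1.9210 bits.
RT = a + bH = 400 + 125·1.9210 = 640.13 ms.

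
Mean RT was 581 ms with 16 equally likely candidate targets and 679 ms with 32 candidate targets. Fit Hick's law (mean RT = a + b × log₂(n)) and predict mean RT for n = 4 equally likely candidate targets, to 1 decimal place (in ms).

Fit slope and intercept:
  b = (679 − 581) / (log₂ 32 − log₂ 16) = 98 / (5 − 4) = 98.000 ms/bit
  a = 581 − 98.000 × 4 = 189.000 ms
Then RT(4) = 189.000 + 98.000 × log₂ 4 = 189.000 + 98.000 × 2 ≈ 385.000 ms.

385.0 ms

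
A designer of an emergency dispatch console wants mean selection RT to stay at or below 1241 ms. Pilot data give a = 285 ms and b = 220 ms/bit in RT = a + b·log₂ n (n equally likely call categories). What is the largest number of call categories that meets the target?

Information budget: (1241 − 285)/220 = 4.3455 bits, so n ≤ 2^4.3455 = 20.329 → at most 20.

20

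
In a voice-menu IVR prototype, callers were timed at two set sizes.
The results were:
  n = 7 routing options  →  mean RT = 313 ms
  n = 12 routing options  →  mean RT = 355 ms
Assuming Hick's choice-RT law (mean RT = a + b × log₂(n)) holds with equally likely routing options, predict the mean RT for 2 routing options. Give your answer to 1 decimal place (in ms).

RT is linear in log₂ n, so two points fix the line:
  b = (355 − 313) / (log₂ 12 − log₂ 7) = 42 / (3.5850 − 2.8074) = 54.012 ms/bit
  a = 313 − 54.012 × 2.8074 = 161.370 ms
Then RT(2) = 161.370 + 54.012 × log₂ 2 = 161.370 + 54.012 × 1 ≈ 215.381 ms.

215.4 ms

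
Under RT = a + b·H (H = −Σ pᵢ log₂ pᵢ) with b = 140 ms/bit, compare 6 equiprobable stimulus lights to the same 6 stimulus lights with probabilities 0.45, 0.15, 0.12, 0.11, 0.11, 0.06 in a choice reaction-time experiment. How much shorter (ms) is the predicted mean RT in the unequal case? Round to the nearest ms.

48 ms

Equiprobable entropy H₀ = log₂ 6 = 2.5850 bits.
Skewed entropy H = −Σ pᵢ log₂ pᵢ = 2.2401 bits.
ΔRT = b·(H₀ − H) = 140 × 0.3448 = 48.28 ms.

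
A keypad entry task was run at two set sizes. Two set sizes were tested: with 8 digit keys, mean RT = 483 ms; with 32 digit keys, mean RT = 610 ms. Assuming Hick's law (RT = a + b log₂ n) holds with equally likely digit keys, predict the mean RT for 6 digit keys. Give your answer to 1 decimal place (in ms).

456.6 ms

Fit slope and intercept:
  b = (610 − 483) / (log₂ 32 − log₂ 8) = 127 / (5 − 3) = 63.500 ms/bit
  a = 483 − 63.500 × 3 = 292.500 ms
Then RT(6) = 292.500 + 63.500 × log₂ 6 = 292.500 + 63.500 × 2.5850 ≈ 456.645 ms.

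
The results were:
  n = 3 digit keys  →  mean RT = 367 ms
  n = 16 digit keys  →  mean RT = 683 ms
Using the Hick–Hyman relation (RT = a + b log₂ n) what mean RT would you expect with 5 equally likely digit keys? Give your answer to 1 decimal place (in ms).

463.4 ms

Solve the two-equation system in a and b:
  b = (683 − 367) / (log₂ 16 − log₂ 3) = 316 / (4 − 1.5850) = 130.847 ms/bit
  a = 367 − 130.847 × 1.5850 = 159.613 ms
Then RT(5) = 159.613 + 130.847 × log₂ 5 = 159.613 + 130.847 × 2.3219 ≈ 463.430 ms.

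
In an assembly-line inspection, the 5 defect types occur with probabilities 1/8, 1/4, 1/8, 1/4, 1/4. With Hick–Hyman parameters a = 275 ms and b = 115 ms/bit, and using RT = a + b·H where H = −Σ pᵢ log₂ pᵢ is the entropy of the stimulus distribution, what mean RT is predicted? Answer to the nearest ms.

534 ms

Each term −pᵢ log₂ pᵢ: 0.125·3 + 0.25·2 + 0.125·3 + 0.25·2 + 0.25·2; summed, H = 2.250 bits.
Mean RT = a + bH = 275 + 115·2.250 = 533.75 ms.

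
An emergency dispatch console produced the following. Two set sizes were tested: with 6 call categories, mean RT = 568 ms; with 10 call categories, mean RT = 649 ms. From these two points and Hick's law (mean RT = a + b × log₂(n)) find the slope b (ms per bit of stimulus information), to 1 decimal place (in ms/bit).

109.9 ms/bit

Slope: b = (649 − 568) / (log₂ 10 − log₂ 6) = 81/0.7370 = 109.910 ms/bit.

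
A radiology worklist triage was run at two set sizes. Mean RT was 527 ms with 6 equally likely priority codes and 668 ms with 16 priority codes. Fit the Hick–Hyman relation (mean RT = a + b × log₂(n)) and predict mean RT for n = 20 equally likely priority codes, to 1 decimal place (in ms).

700.1 ms

Fit slope and intercept:
  b = (668 − 527) / (log₂ 16 − log₂ 6) = 141 / (4 − 2.5850) = 99.644 ms/bit
  a = 527 − 99.644 × 2.5850 = 269.424 ms
Then RT(20) = 269.424 + 99.644 × log₂ 20 = 269.424 + 99.644 × 4.3219 ≈ 700.078 ms.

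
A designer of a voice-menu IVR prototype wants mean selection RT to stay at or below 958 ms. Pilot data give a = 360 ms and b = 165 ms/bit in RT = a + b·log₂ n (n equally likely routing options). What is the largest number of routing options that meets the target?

12

Set 360 + 165·log₂ n ≤ 958 → log₂ n ≤ (958 − 360)/165 = 3.6242.
So n ≤ 2^3.6242 = 12.331; the largest integer n is 12.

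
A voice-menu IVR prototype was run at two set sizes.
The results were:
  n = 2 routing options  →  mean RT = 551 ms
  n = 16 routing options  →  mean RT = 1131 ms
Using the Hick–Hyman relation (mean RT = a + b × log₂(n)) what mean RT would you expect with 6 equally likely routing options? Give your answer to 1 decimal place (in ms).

Solve the two-equation system in a and b:
  b = (1131 − 551) / (log₂ 16 − log₂ 2) = 580 / (4 − 1) = 193.333 ms/bit
  a = 551 − 193.333 × 1 = 357.667 ms
Then RT(6) = 357.667 + 193.333 × log₂ 6 = 357.667 + 193.333 × 2.5850 ≈ 857.426 ms.

857.4 ms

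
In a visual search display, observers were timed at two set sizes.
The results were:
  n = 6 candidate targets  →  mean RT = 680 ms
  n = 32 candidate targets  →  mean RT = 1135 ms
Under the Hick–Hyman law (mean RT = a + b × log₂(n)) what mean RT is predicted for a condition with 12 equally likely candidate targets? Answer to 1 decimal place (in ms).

868.4 ms

Fit slope and intercept:
  b = (1135 − 680) / (log₂ 32 − log₂ 6) = 455 / (5 − 2.5850) = 188.403 ms/bit
  a = 680 − 188.403 × 2.5850 = 192.986 ms
Then RT(12) = 192.986 + 188.403 × log₂ 12 = 192.986 + 188.403 × 3.5850 ≈ 868.403 ms.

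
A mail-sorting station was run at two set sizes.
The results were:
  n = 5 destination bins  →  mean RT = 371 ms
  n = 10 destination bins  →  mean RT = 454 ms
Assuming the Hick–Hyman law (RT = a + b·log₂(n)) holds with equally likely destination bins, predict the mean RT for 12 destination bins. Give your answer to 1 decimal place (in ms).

Fit slope and intercept:
  b = (454 − 371) / (log₂ 10 − log₂ 5) = 83 / (3.3219 − 2.3219) = 83.000 ms/bit
  a = 371 − 83.000 × 2.3219 = 178.280 ms
Then RT(12) = 178.280 + 83.000 × log₂ 12 = 178.280 + 83.000 × 3.5850 ≈ 475.832 ms.

475.8 ms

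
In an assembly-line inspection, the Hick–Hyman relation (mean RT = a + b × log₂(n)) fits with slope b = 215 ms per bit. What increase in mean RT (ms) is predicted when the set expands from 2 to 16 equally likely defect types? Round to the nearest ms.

645 ms

ΔRT = (a + b log₂ n₂) − (a + b log₂ n₁) = b·(log₂ n₂ − log₂ n₁).
log₂(16) − log₂(2) = log₂(16/2) = log₂(8) = 3.
ΔRT = 215 × 3.0000 = 645.000 ms.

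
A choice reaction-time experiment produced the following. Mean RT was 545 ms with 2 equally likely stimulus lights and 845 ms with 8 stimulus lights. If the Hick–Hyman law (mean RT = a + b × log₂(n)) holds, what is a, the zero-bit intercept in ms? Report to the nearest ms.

395 ms

The slope on a log₂ axis is (845 − 545) / (3 − 1) = 150 ms/bit.
Intercept: a = 545 − 150·log₂(2) = 395.000 ms.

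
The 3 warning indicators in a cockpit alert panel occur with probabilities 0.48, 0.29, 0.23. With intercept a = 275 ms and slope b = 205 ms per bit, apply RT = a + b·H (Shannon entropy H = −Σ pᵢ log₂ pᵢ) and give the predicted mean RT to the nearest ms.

585 ms

Entropy contributions −pᵢ log₂ pᵢ: 0.5083, 0.5179, 0.4877; sum H = 1.5138 bits.
RT = a + bH = 275 + 205·1.5138 = 585.34 ms.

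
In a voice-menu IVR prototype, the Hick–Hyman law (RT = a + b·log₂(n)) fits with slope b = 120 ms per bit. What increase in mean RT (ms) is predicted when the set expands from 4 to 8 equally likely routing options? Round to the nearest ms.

The intercept a cancels: ΔRT = b·(log₂ n₂ − log₂ n₁) = b·log₂(n₂/n₁).
log₂(8) − log₂(4) = log₂(8/4) = log₂(2) = 1.
ΔRT = 120 × 1.0000 = 120.000 ms.

120 ms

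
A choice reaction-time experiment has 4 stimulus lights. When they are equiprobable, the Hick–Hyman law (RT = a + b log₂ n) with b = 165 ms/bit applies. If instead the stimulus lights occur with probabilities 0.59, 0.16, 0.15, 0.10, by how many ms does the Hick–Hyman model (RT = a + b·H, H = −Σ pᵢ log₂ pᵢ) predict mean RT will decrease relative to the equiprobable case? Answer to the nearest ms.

Equiprobable entropy H₀ = log₂ 4 = 2.0000 bits.
Skewed entropy H = −Σ pᵢ log₂ pᵢ = 1.6149 bits.
ΔRT = b·(H₀ − H) = 165 × 0.3851 = 63.55 ms.

64 ms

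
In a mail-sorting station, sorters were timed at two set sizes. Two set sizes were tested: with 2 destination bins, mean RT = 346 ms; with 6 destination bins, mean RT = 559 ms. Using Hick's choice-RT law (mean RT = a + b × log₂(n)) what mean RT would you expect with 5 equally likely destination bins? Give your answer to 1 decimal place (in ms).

Fit slope and intercept:
  b = (559 − 346) / (log₂ 6 − log₂ 2) = 213 / (2.5850 − 1) = 134.388 ms/bit
  a = 346 − 134.388 × 1 = 211.612 ms
Then RT(5) = 211.612 + 134.388 × log₂ 5 = 211.612 + 134.388 × 2.3219 ≈ 523.651 ms.

523.7 ms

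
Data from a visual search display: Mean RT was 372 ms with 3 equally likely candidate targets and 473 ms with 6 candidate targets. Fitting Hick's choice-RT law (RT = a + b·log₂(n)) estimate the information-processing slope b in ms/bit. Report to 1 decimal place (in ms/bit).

Slope: b = (473 − 372) / (log₂ 6 − log₂ 3) = 101/1.0000 = 101.000 ms/bit.

101.0 ms/bit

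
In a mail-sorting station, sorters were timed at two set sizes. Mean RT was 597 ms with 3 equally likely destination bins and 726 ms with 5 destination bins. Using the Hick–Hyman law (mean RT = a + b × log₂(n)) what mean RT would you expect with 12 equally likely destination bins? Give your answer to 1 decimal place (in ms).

947.1 ms

Fit slope and intercept:
  b = (726 − 597) / (log₂ 5 − log₂ 3) = 129 / (2.3219 − 1.5850) = 175.042 ms/bit
  a = 597 − 175.042 × 1.5850 = 319.565 ms
Then RT(12) = 319.565 + 175.042 × log₂ 12 = 319.565 + 175.042 × 3.5850 ≈ 947.084 ms.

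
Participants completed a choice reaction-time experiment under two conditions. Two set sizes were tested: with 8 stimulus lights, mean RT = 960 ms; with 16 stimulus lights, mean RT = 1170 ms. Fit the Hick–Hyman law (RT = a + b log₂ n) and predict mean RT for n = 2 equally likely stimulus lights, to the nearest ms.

With log₂ n on the abscissa the relation is linear; from the two conditions:
  b = (1170 − 960) / (log₂ 16 − log₂ 8) = 210 / (4 − 3) = 210 ms/bit
  a = 960 − 210 × 3 = 330 ms
Then RT(2) = 330 + 210 × log₂ 2 = 330 + 210 × 1 ≈ 540.000 ms.

540 ms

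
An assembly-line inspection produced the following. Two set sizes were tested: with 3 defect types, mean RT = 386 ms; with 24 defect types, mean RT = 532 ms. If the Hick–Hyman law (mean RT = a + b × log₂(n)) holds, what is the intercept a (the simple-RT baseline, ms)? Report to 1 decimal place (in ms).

308.9 ms

The slope on a log₂ axis is (532 − 386) / (4.5850 − 1.5850) = 48.667 ms/bit.
Intercept: a = 386 − 48.667·log₂(3) = 308.865 ms.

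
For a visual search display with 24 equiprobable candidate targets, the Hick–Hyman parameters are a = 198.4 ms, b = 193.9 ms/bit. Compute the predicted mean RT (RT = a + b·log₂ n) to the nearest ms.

log₂(24) = 4.5850 bits, so RT = 198.4 + 193.9 × 4.5850 ≈ 1087.424 ms.

1087 ms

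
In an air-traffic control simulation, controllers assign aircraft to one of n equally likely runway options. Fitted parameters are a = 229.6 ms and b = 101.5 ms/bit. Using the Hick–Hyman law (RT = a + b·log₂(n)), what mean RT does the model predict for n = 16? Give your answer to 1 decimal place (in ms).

log₂(16) = 4 bits, so RT = 229.6 + 101.5 × 4 ≈ 635.600 ms.

635.6 ms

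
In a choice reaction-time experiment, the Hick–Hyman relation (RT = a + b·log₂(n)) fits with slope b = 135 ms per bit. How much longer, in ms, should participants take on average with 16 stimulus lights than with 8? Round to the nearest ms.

The intercept a cancels: ΔRT = b·(log₂ n₂ − log₂ n₁) = b·log₂(n₂/n₁).
log₂(16) − log₂(8) = log₂(16/8) = log₂(2) = 1.
ΔRT = 135 × 1.0000 = 135.000 ms.

135 ms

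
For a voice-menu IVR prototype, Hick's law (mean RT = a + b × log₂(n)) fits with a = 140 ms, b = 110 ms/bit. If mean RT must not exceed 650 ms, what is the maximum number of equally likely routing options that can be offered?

110·log₂ n ≤ 650 − 140 = 510, giving log₂ n ≤ 4.6364 and n ≤ 24.871. The largest whole number is 24.

24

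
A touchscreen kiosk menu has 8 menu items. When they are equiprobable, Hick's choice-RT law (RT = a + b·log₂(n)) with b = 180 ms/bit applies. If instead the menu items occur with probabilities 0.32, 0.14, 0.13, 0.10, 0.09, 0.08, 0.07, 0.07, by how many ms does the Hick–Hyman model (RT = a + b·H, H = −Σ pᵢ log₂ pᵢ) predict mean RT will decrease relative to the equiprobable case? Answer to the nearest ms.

40 ms

Equiprobable entropy H₀ = log₂ 8 = 3.0000 bits.
Skewed entropy H = −Σ pᵢ log₂ pᵢ = 2.7793 bits.
ΔRT = b·(H₀ − H) = 180 × 0.2207 = 39.73 ms.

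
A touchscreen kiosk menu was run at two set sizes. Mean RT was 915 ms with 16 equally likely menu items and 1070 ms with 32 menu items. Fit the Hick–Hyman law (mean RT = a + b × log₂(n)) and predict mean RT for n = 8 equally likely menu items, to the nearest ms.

760 ms

Fit slope and intercept:
  b = (1070 − 915) / (log₂ 32 − log₂ 16) = 155 / (5 − 4) = 155 ms/bit
  a = 915 − 155 × 4 = 295 ms
Then RT(8) = 295 + 155 × log₂ 8 = 295 + 155 × 3 ≈ 760.000 ms.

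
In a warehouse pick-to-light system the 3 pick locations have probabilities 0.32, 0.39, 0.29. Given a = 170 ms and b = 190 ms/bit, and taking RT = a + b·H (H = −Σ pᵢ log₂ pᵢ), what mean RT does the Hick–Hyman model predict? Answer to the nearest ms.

469 ms

Entropy contributions −pᵢ log₂ pᵢ: 0.5260, 0.5298, 0.5179; sum H = 1.5737 bits.
RT = a + bH = 170 + 190·1.5737 = 469.01 ms.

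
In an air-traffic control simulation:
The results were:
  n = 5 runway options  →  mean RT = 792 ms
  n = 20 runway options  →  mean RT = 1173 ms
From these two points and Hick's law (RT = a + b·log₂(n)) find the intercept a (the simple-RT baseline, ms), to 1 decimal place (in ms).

349.7 ms

b = (RT₂ − RT₁)/(log₂ n₂ − log₂ n₁) = (1173 − 792)/(4.3219 − 2.3219) = 190.500 ms/bit.
Intercept: a = 792 − 190.500·log₂(5) = 349.673 ms.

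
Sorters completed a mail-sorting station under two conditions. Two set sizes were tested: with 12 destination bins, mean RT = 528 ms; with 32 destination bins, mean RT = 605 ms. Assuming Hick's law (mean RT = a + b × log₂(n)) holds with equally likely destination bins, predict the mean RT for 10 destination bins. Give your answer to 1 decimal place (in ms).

513.7 ms

RT is linear in log₂ n, so two points fix the line:
  b = (605 − 528) / (log₂ 32 − log₂ 12) = 77 / (5 − 3.5850) = 54.416 ms/bit
  a = 528 − 54.416 × 3.5850 = 332.922 ms
Then RT(10) = 332.922 + 54.416 × log₂ 10 = 332.922 + 54.416 × 3.3219 ≈ 513.687 ms.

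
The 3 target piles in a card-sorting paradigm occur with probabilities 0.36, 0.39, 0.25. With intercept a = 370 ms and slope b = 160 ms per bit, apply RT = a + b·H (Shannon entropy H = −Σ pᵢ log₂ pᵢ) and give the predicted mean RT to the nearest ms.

620 ms

Entropy contributions −pᵢ log₂ pᵢ: 0.5306, 0.5298, 0.5000; sum H = 1.5604 bits.
RT = a + bH = 370 + 160·1.5604 = 619.67 ms.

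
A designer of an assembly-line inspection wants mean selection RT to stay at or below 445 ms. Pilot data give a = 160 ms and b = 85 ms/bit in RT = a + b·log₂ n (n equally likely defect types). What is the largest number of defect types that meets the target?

Set 160 + 85·log₂ n ≤ 445 → log₂ n ≤ (445 − 160)/85 = 3.3529.
So n ≤ 2^3.3529 = 10.217; the largest integer n is 10.

10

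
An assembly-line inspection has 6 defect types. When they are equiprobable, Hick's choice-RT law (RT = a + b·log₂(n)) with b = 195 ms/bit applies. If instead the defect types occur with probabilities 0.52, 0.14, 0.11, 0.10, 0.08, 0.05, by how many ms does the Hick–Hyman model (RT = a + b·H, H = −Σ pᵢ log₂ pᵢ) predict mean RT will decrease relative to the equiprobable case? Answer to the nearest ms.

The RT saving is b·ΔH. Equiprobable H₀ = log₂(6) = 2.5850 bits; with the given probabilities H = 2.0778 bits.
b·(H₀ − H) = 195 × (2.5850 − 2.0778) = 98.90 ms.

99 ms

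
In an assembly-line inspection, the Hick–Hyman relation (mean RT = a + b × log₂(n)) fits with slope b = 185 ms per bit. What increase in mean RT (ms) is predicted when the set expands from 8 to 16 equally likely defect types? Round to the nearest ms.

ΔRT = (a + b log₂ n₂) − (a + b log₂ n₁) = b·(log₂ n₂ − log₂ n₁).
log₂(16) − log₂(8) = log₂(16/8) = log₂(2) = 1.
ΔRT = 185 × 1.0000 = 185.000 ms.

185 ms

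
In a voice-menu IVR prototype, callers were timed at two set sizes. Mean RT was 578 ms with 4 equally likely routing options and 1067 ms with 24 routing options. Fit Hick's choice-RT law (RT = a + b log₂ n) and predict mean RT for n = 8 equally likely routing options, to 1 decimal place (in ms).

Fit slope and intercept:
  b = (1067 − 578) / (log₂ 24 − log₂ 4) = 489 / (4.5850 − 2) = 189.171 ms/bit
  a = 578 − 189.171 × 2 = 199.658 ms
Then RT(8) = 199.658 + 189.171 × log₂ 8 = 199.658 + 189.171 × 3 ≈ 767.171 ms.

767.2 ms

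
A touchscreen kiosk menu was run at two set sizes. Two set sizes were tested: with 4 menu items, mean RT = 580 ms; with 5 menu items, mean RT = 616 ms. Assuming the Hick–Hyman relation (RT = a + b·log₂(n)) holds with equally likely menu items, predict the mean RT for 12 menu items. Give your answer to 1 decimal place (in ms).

757.2 ms

Fit slope and intercept:
  b = (616 − 580) / (log₂ 5 − log₂ 4) = 36 / (2.3219 − 2) = 111.826 ms/bit
  a = 580 − 111.826 × 2 = 356.348 ms
Then RT(12) = 356.348 + 111.826 × log₂ 12 = 356.348 + 111.826 × 3.5850 ≈ 757.240 ms.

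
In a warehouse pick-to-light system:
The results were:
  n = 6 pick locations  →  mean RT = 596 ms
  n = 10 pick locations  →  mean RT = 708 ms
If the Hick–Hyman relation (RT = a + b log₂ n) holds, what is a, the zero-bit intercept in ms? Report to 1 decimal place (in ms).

Slope: b = (708 − 596) / (log₂ 10 − log₂ 6) = 112/0.7370 = 151.975 ms/bit.
a = RT₁ − b·log₂ n₁ = 596 − 151.975 × 2.5850 = 203.152 ms.

203.2 ms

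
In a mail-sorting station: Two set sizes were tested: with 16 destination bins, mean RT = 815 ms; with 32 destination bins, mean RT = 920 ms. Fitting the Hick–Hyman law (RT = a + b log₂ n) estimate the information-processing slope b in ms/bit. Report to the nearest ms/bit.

105 ms/bit

b = (RT₂ − RT₁)/(log₂ n₂ − log₂ n₁) = (920 − 815)/(5 − 4) = 105 ms/bit.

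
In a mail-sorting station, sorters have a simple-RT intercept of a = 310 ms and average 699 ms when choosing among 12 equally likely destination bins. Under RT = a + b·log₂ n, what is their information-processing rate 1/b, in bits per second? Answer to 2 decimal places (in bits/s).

Choice component = 699 − 310 = 389 ms over log₂(12) = 3.5850 bits.
b = 389 / 3.5850 = 108.509 ms/bit, so 1/b = 9.216 bits/s.

9.22 bits/s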